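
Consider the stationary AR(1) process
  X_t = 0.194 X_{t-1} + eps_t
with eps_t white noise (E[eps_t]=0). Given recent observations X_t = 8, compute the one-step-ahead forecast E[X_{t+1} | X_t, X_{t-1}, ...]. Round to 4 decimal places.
E[X_{t+1} \mid \mathcal F_t] = 1.5520

For an AR(p) model X_t = c + sum_i phi_i X_{t-i} + eps_t, the
one-step-ahead conditional mean is
  E[X_{t+1} | X_t, ...] = c + sum_i phi_i X_{t+1-i}.
Substitute known values:
  E[X_{t+1} | ...] = (0.194) * (8)
                   = 1.5520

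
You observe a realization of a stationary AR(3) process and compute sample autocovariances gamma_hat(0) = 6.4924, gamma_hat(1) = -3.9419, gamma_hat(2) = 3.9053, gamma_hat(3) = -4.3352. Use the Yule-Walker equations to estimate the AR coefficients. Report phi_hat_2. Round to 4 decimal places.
\hat\phi_{2} = 0.2190

The Yule-Walker equations for an AR(p) process read, in matrix form,
  Gamma_p phi = r_p,   with   (Gamma_p)_{ij} = gamma(|i - j|),
                       (r_p)_i = gamma(i),   i,j = 1..p.
Substitute the sample gammas (Toeplitz matrix and right-hand side of size 3):
  Gamma_p = [[6.4924, -3.9419, 3.9053], [-3.9419, 6.4924, -3.9419], [3.9053, -3.9419, 6.4924]]
  r_p     = [-3.9419, 3.9053, -4.3352]
Written out (R1..R3):
  (R1) 6.4924 phi_1 - 3.9419 phi_2 + 3.9053 phi_3 = -3.9419
  (R2) -3.9419 phi_1 + 6.4924 phi_2 - 3.9419 phi_3 = 3.9053
  (R3) 3.9053 phi_1 - 3.9419 phi_2 + 6.4924 phi_3 = -4.3352
Gaussian elimination:
  R2 <- R2 - (-3.9419/6.4924) R1 = R2 - (-0.607156) R1:  4.099052 phi_2 - 1.570773 phi_3 = 1.511952
  R3 <- R3 - (3.9053/6.4924) R1 = R3 - (0.601519) R1:  -1.570773 phi_2 + 4.143289 phi_3 = -1.964073
  R3 <- R3 - (-1.570773/4.099052) R2 = R3 - (-0.383204) R2:  3.541362 phi_3 = -1.384687
Back-substitution:
  phi_hat_3 = -1.384687 / 3.541362 = -0.391004
  phi_hat_2 = (1.511952 - (-1.570773)(-0.391004)) / 4.099052 = 0.21902
  phi_hat_1 = (-3.9419 - (-3.9419)(0.21902) - (3.9053)(-0.391004)) / 6.4924 = -0.238981
So phi_hat = [-0.2390, 0.2190, -0.3910].
Therefore phi_hat_2 = 0.2190.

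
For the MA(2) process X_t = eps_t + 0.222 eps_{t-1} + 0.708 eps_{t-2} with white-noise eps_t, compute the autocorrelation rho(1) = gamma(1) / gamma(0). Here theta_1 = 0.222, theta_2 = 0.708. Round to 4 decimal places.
\rho(1) = 0.2445

For an MA(q) process with theta_0 = 1, the autocovariance is
  gamma(k) = sigma^2 * sum_{i=0..q-k} theta_i * theta_{i+k},
and rho(k) = gamma(k) / gamma(0). Sigma^2 cancels.
  numerator   = (1)*(0.222) + (0.222)*(0.708) = 0.379176.
  denominator = (1)^2 + (0.222)^2 + (0.708)^2 = 1.550548.
  rho(1) = 0.379176 / 1.550548 = 0.2445.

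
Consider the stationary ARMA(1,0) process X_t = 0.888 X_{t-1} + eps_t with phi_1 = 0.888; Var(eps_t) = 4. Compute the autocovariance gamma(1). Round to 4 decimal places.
\gamma(1) = 16.7978

Multiply the model equation by X_{t-k} and take expectations. With theta_0 = psi_0 = 1 and psi_j the MA(infinity) weights, this gives
  gamma(k) - sum_i phi_i gamma(k-i) = c_k,
  c_k = sigma^2 * sum_{j=k..q} theta_j psi_{j-k}   (c_k = 0 for k > q),
using gamma(-m) = gamma(m).
Pure AR (q = 0): c_0 = sigma^2 = 4, c_k = 0 for k >= 1.
Equations for k = 0 and k = 1 (AR order 1):
  gamma(0) = phi_1 gamma(1) + c_0
  gamma(1) = phi_1 gamma(0) + c_1
Substituting the second into the first: gamma(0) (1 - phi_1^2) = c_0 + phi_1 c_1, so
  gamma(0) = c_0 / (1 - phi_1^2) = 4 / (1 - (0.888)^2) = 4 / 0.211456 = 18.916465.
  gamma(1) = phi_1 gamma(0) = (0.888)(18.916465) = 16.797821.
Therefore gamma(1) = 16.7978 (to 4 decimal places).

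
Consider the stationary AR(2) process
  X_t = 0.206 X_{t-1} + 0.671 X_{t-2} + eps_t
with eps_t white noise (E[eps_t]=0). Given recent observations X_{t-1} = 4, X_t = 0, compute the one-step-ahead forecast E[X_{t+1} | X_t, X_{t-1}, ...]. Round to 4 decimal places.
E[X_{t+1} \mid \mathcal F_t] = 2.6840

For an AR(p) model X_t = c + sum_i phi_i X_{t-i} + eps_t, the
one-step-ahead conditional mean is
  E[X_{t+1} | X_t, ...] = c + sum_i phi_i X_{t+1-i}.
Substitute known values:
  E[X_{t+1} | ...] = (0.206) * (0) + (0.671) * (4)
                   = 2.6840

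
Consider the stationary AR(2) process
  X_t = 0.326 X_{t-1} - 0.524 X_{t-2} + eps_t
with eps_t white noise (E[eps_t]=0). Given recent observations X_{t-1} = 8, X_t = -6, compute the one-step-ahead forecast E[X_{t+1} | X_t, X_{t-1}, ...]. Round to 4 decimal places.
E[X_{t+1} \mid \mathcal F_t] = -6.1480

For an AR(p) model X_t = c + sum_i phi_i X_{t-i} + eps_t, the
one-step-ahead conditional mean is
  E[X_{t+1} | X_t, ...] = c + sum_i phi_i X_{t+1-i}.
Substitute known values:
  E[X_{t+1} | ...] = (0.326) * (-6) + (-0.524) * (8)
                   = -6.1480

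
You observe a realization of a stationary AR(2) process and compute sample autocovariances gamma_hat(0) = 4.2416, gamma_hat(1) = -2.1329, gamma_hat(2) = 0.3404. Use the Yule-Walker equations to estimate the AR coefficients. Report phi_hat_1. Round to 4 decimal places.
\hat\phi_{1} = -0.6190

The Yule-Walker equations for an AR(p) process read, in matrix form,
  Gamma_p phi = r_p,   with   (Gamma_p)_{ij} = gamma(|i - j|),
                       (r_p)_i = gamma(i),   i,j = 1..p.
Substitute the sample gammas (Toeplitz matrix and right-hand side of size 2):
  Gamma_p = [[4.2416, -2.1329], [-2.1329, 4.2416]]
  r_p     = [-2.1329, 0.3404]
Written out:
  4.2416 phi_1 - 2.1329 phi_2 = -2.1329
  -2.1329 phi_1 + 4.2416 phi_2 = 0.3404
Solve by Cramer's rule:
  det = gamma(0)^2 - gamma(1)^2 = (4.2416)^2 - (-2.1329)^2 = 17.99117056 - 4.54926241 = 13.44190815
  phi_hat_1 = [gamma(1) gamma(0) - gamma(1) gamma(2)] / det = [(-2.1329)(4.2416) - (-2.1329)(0.3404)] / 13.44190815 = -8.32086948 / 13.44190815 = -0.619
  phi_hat_2 = [gamma(0) gamma(2) - gamma(1)^2] / det = [(4.2416)(0.3404) - (-2.1329)^2] / 13.44190815 = -3.10542177 / 13.44190815 = -0.231
So phi_hat = [-0.6190, -0.2310].
Therefore phi_hat_1 = -0.6190.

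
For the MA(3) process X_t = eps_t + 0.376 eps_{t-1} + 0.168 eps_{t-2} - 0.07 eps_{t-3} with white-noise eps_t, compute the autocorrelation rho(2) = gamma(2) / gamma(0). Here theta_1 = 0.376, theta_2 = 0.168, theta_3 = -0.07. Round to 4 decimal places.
\rho(2) = 0.1206

For an MA(q) process with theta_0 = 1, the autocovariance is
  gamma(k) = sigma^2 * sum_{i=0..q-k} theta_i * theta_{i+k},
and rho(k) = gamma(k) / gamma(0). Sigma^2 cancels.
  numerator   = (1)*(0.168) + (0.376)*(-0.07) = 0.14168.
  denominator = (1)^2 + (0.376)^2 + (0.168)^2 + (-0.07)^2 = 1.1745.
  rho(2) = 0.14168 / 1.1745 = 0.1206.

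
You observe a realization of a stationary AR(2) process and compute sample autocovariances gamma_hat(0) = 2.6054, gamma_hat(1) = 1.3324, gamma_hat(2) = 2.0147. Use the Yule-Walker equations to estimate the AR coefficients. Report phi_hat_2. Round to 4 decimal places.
\hat\phi_{2} = 0.6930

The Yule-Walker equations for an AR(p) process read, in matrix form,
  Gamma_p phi = r_p,   with   (Gamma_p)_{ij} = gamma(|i - j|),
                       (r_p)_i = gamma(i),   i,j = 1..p.
Substitute the sample gammas (Toeplitz matrix and right-hand side of size 2):
  Gamma_p = [[2.6054, 1.3324], [1.3324, 2.6054]]
  r_p     = [1.3324, 2.0147]
Written out:
  2.6054 phi_1 + 1.3324 phi_2 = 1.3324
  1.3324 phi_1 + 2.6054 phi_2 = 2.0147
Solve by Cramer's rule:
  det = gamma(0)^2 - gamma(1)^2 = (2.6054)^2 - (1.3324)^2 = 6.78810916 - 1.77528976 = 5.0128194
  phi_hat_1 = [gamma(1) gamma(0) - gamma(1) gamma(2)] / det = [(1.3324)(2.6054) - (1.3324)(2.0147)] / 5.0128194 = 0.78704868 / 5.0128194 = 0.157
  phi_hat_2 = [gamma(0) gamma(2) - gamma(1)^2] / det = [(2.6054)(2.0147) - (1.3324)^2] / 5.0128194 = 3.47380962 / 5.0128194 = 0.693
So phi_hat = [0.1570, 0.6930].
Therefore phi_hat_2 = 0.6930.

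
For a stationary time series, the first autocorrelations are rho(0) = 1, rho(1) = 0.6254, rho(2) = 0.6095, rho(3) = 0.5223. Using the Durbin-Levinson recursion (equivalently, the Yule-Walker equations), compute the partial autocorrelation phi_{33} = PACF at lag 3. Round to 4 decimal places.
\phi_{33} = 0.1009

The PACF at lag k is phi_{kk}, the last component of the solution
to the Yule-Walker system G_k phi = r_k where
  (G_k)_{ij} = rho(|i - j|), (r_k)_i = rho(i), i,j = 1..k.
Equivalently, Durbin-Levinson gives phi_{kk} iteratively:
  phi_{11} = rho(1)
  phi_{kk} = [rho(k) - sum_{j=1..k-1} phi_{k-1,j} rho(k-j)]
            / [1 - sum_{j=1..k-1} phi_{k-1,j} rho(j)],
  phi_{k,j} = phi_{k-1,j} - phi_{kk} phi_{k-1,k-j},  j = 1..k-1.
Step k = 1:
  phi_11 = rho(1) = 0.6254.
Step k = 2:
  phi_22 = [rho(2) - phi_11 rho(1)] / [1 - phi_11 rho(1)] = [0.6095 - (0.6254)(0.6254)] / [1 - (0.6254)(0.6254)]
         = 0.21837484 / 0.60887484 = 0.358653.
  Update: phi_21 = phi_11 - phi_22 phi_11 = 0.6254 - (0.358653)(0.6254) = 0.401098.
Step k = 3:
  phi_33 = [rho(3) - phi_21 rho(2) - phi_22 rho(1)] / [1 - phi_21 rho(1) - phi_22 rho(2)]
    numerator   = 0.5223 - (0.401098)(0.6095) - (0.358653)(0.6254) = 0.05352891
    denominator = 1 - (0.401098)(0.6254) - (0.358653)(0.6095) = 0.53055403
  phi_33 = 0.05352891 / 0.53055403 = 0.1009.
Therefore phi_{33} = 0.1009.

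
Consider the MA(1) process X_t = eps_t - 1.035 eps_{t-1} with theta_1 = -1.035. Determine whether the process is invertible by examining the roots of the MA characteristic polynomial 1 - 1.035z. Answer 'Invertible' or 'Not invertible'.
\text{Not invertible}

The MA(q) characteristic polynomial is P(z) = 1 - 1.035z.
Invertibility requires all roots to lie outside the unit circle, i.e. |z| > 1 for every root.
This is linear in z: 1 + (-1.035) z = 0  =>  z = -1/(-1.035) = 0.966184,  |z| = 0.966184.
Moduli of all roots: 0.9662.
All moduli strictly greater than 1? No.
Verdict: Not invertible.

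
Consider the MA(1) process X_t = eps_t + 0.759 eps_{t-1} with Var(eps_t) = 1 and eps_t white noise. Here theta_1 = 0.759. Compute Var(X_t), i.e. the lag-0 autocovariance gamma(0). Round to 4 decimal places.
\gamma(0) = 1.5761

For an MA(q) process X_t = eps_t + sum_i theta_i eps_{t-i} with
Var(eps_t) = sigma^2, the variance is
  gamma(0) = sigma^2 * (1 + sum_i theta_i^2).
  sum_i theta_i^2 = (0.759)^2 = 0.576081.
  gamma(0) = 1 * (1 + 0.576081) = 1 * 1.576081 = 1.576081, which rounds to 1.5761.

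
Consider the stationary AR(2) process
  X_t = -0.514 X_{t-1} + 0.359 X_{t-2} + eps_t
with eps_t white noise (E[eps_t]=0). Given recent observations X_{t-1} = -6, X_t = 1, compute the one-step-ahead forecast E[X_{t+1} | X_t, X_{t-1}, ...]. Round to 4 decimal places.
E[X_{t+1} \mid \mathcal F_t] = -2.6680

For an AR(p) model X_t = c + sum_i phi_i X_{t-i} + eps_t, the
one-step-ahead conditional mean is
  E[X_{t+1} | X_t, ...] = c + sum_i phi_i X_{t+1-i}.
Substitute known values:
  E[X_{t+1} | ...] = (-0.514) * (1) + (0.359) * (-6)
                   = -2.6680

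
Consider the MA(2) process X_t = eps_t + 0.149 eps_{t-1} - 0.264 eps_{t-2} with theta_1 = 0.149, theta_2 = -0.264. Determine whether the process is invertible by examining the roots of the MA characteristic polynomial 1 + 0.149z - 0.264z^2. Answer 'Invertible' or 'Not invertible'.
\text{Invertible}

The MA(q) characteristic polynomial is P(z) = 1 + 0.149z - 0.264z^2.
Invertibility requires all roots to lie outside the unit circle, i.e. |z| > 1 for every root.
Set 1 + (0.149) z + (-0.264) z^2 = 0, i.e. a z^2 + b z + c = 0 with a = -0.264, b = 0.149, c = 1.
Discriminant D = b^2 - 4ac = (0.149)^2 - 4*(-0.264)*1 = 0.022201 - (-1.056) = 1.078201.
D >= 0, so the roots are real: z = (-b +/- sqrt(D)) / (2a) = (-0.149 +/- 1.038365) / (-0.528).
  z_1 = (-0.149 + 1.038365) / (-0.528) = -1.6844,   |z_1| = 1.6844.
  z_2 = (-0.149 - 1.038365) / (-0.528) = 2.2488,   |z_2| = 2.2488.
Moduli of all roots: 1.6844, 2.2488.
All moduli strictly greater than 1? Yes.
Verdict: Invertible.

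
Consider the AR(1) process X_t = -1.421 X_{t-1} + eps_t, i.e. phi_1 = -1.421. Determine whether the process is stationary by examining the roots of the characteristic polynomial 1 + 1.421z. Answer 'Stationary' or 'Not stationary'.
\text{Not stationary}

The AR(p) characteristic polynomial is P(z) = 1 + 1.421z.
Stationarity requires all roots to lie outside the unit circle, i.e. |z| > 1 for every root.
This is linear in z: 1 + (1.421) z = 0  =>  z = -1/(1.421) = -0.70373,  |z| = 0.70373.
Moduli of all roots: 0.7037.
All moduli strictly greater than 1? No.
Verdict: Not stationary.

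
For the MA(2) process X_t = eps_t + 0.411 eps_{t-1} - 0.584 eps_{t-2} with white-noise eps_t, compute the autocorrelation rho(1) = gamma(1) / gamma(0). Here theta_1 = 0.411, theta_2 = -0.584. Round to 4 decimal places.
\rho(1) = 0.1132

For an MA(q) process with theta_0 = 1, the autocovariance is
  gamma(k) = sigma^2 * sum_{i=0..q-k} theta_i * theta_{i+k},
and rho(k) = gamma(k) / gamma(0). Sigma^2 cancels.
  numerator   = (1)*(0.411) + (0.411)*(-0.584) = 0.170976.
  denominator = (1)^2 + (0.411)^2 + (-0.584)^2 = 1.509977.
  rho(1) = 0.170976 / 1.509977 = 0.1132.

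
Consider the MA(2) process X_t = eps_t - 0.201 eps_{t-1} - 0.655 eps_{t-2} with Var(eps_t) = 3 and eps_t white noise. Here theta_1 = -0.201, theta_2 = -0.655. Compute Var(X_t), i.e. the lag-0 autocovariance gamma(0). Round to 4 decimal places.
\gamma(0) = 4.4083

For an MA(q) process X_t = eps_t + sum_i theta_i eps_{t-i} with
Var(eps_t) = sigma^2, the variance is
  gamma(0) = sigma^2 * (1 + sum_i theta_i^2).
  sum_i theta_i^2 = (-0.201)^2 + (-0.655)^2 = 0.040401 + 0.429025 = 0.469426.
  gamma(0) = 3 * (1 + 0.469426) = 3 * 1.469426 = 4.408278, which rounds to 4.4083.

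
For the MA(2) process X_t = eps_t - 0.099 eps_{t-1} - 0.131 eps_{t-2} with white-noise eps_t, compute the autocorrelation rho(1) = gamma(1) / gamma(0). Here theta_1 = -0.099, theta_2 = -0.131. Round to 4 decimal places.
\rho(1) = -0.0838

For an MA(q) process with theta_0 = 1, the autocovariance is
  gamma(k) = sigma^2 * sum_{i=0..q-k} theta_i * theta_{i+k},
and rho(k) = gamma(k) / gamma(0). Sigma^2 cancels.
  numerator   = (1)*(-0.099) + (-0.099)*(-0.131) = -0.086031.
  denominator = (1)^2 + (-0.099)^2 + (-0.131)^2 = 1.026962.
  rho(1) = -0.086031 / 1.026962 = -0.0838.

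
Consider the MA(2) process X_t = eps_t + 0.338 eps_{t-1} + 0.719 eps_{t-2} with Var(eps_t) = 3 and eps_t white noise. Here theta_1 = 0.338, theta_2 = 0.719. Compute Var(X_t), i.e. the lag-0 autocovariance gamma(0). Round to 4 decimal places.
\gamma(0) = 4.8936

For an MA(q) process X_t = eps_t + sum_i theta_i eps_{t-i} with
Var(eps_t) = sigma^2, the variance is
  gamma(0) = sigma^2 * (1 + sum_i theta_i^2).
  sum_i theta_i^2 = (0.338)^2 + (0.719)^2 = 0.114244 + 0.516961 = 0.631205.
  gamma(0) = 3 * (1 + 0.631205) = 3 * 1.631205 = 4.893615, which rounds to 4.8936.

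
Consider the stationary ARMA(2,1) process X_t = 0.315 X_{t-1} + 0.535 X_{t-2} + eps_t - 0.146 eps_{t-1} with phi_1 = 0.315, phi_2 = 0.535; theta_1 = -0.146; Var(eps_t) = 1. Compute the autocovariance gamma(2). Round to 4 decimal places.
\gamma(2) = 1.4968

Multiply the model equation by X_{t-k} and take expectations. With theta_0 = psi_0 = 1 and psi_j the MA(infinity) weights, this gives
  gamma(k) - sum_i phi_i gamma(k-i) = c_k,
  c_k = sigma^2 * sum_{j=k..q} theta_j psi_{j-k}   (c_k = 0 for k > q),
using gamma(-m) = gamma(m).
psi-weights needed (psi_j = theta_j + sum_i phi_i psi_{j-i}):
  psi_1 = theta_1 + phi_1 = -0.146 + (0.315) = 0.169
Right-hand sides:
  c_0 = sigma^2 (1 + theta_1 psi_1) = 1 * (1 + (-0.146)(0.169)) = 1 * 0.975326 = 0.975326
  c_1 = sigma^2 theta_1 = 1 * (-0.146) = -0.146
  c_2 = 0
Equations for k = 0, 1, 2 (AR order 2, c_2 = 0):
  (E0) gamma(0) = phi_1 gamma(1) + phi_2 gamma(2) + c_0
  (E1) gamma(1) = phi_1 gamma(0) + phi_2 gamma(1) + c_1
  (E2) gamma(2) = phi_1 gamma(1) + phi_2 gamma(0)
From (E1): gamma(1) = A gamma(0) + B with
  A = phi_1 / (1 - phi_2) = 0.315 / 0.465 = 0.677419,   B = c_1 / (1 - phi_2) = -0.146 / 0.465 = -0.313978.
Insert (E2) into (E0): gamma(0) (1 - phi_2^2) = phi_1 (1 + phi_2) gamma(1) + c_0.
  phi_1 (1 + phi_2) = (0.315)(1.535) = 0.483525,   1 - phi_2^2 = 0.713775.
Replace gamma(1) by A gamma(0) + B and collect gamma(0):
  gamma(0) [0.713775 - (0.483525)(0.677419)] = (0.483525)(-0.313978) + 0.975326
  gamma(0) * 0.386226 = 0.82351
  gamma(0) = 0.82351 / 0.386226 = 2.132197.
  gamma(1) = A gamma(0) + B = (0.677419)(2.132197) + (-0.313978) = 1.130413.
  gamma(2) = phi_1 gamma(1) + phi_2 gamma(0) = (0.315)(1.130413) + (0.535)(2.132197) = 1.496806.
Therefore gamma(2) = 1.4968 (to 4 decimal places).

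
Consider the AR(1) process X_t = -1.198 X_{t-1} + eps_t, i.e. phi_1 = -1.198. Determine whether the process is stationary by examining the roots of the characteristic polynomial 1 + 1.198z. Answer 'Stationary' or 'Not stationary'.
\text{Not stationary}

The AR(p) characteristic polynomial is P(z) = 1 + 1.198z.
Stationarity requires all roots to lie outside the unit circle, i.e. |z| > 1 for every root.
This is linear in z: 1 + (1.198) z = 0  =>  z = -1/(1.198) = -0.834725,  |z| = 0.834725.
Moduli of all roots: 0.8347.
All moduli strictly greater than 1? No.
Verdict: Not stationary.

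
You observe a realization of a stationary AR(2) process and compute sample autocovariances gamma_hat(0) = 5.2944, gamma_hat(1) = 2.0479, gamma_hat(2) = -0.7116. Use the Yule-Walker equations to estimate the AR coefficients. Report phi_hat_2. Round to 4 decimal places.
\hat\phi_{2} = -0.3340

The Yule-Walker equations for an AR(p) process read, in matrix form,
  Gamma_p phi = r_p,   with   (Gamma_p)_{ij} = gamma(|i - j|),
                       (r_p)_i = gamma(i),   i,j = 1..p.
Substitute the sample gammas (Toeplitz matrix and right-hand side of size 2):
  Gamma_p = [[5.2944, 2.0479], [2.0479, 5.2944]]
  r_p     = [2.0479, -0.7116]
Written out:
  5.2944 phi_1 + 2.0479 phi_2 = 2.0479
  2.0479 phi_1 + 5.2944 phi_2 = -0.7116
Solve by Cramer's rule:
  det = gamma(0)^2 - gamma(1)^2 = (5.2944)^2 - (2.0479)^2 = 28.03067136 - 4.19389441 = 23.83677695
  phi_hat_1 = [gamma(1) gamma(0) - gamma(1) gamma(2)] / det = [(2.0479)(5.2944) - (2.0479)(-0.7116)] / 23.83677695 = 12.2996874 / 23.83677695 = 0.516
  phi_hat_2 = [gamma(0) gamma(2) - gamma(1)^2] / det = [(5.2944)(-0.7116) - (2.0479)^2] / 23.83677695 = -7.96138945 / 23.83677695 = -0.334
So phi_hat = [0.5160, -0.3340].
Therefore phi_hat_2 = -0.3340.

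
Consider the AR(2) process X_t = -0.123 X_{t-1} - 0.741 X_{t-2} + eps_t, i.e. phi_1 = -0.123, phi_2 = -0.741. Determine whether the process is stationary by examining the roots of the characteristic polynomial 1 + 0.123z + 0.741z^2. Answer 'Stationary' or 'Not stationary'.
\text{Stationary}

The AR(p) characteristic polynomial is P(z) = 1 + 0.123z + 0.741z^2.
Stationarity requires all roots to lie outside the unit circle, i.e. |z| > 1 for every root.
Set 1 + (0.123) z + (0.741) z^2 = 0, i.e. a z^2 + b z + c = 0 with a = 0.741, b = 0.123, c = 1.
Discriminant D = b^2 - 4ac = (0.123)^2 - 4*(0.741)*1 = 0.015129 - (2.964) = -2.948871.
D < 0, so the roots are the complex-conjugate pair z = (-b +/- i sqrt(-D)) / (2a) = -0.083 +/- 1.1587i.
For a conjugate pair |z|^2 = z * conj(z) = (product of roots) = c/a = 1/(0.741) = 1.349528, so |z| = sqrt(1.349528) = 1.1617 for both roots.
Moduli of all roots: 1.1617, 1.1617.
All moduli strictly greater than 1? Yes.
Verdict: Stationary.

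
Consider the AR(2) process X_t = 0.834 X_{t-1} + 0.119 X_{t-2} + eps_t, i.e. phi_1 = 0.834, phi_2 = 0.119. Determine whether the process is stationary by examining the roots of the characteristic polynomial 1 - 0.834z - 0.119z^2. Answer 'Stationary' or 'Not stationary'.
\text{Stationary}

The AR(p) characteristic polynomial is P(z) = 1 - 0.834z - 0.119z^2.
Stationarity requires all roots to lie outside the unit circle, i.e. |z| > 1 for every root.
Set 1 + (-0.834) z + (-0.119) z^2 = 0, i.e. a z^2 + b z + c = 0 with a = -0.119, b = -0.834, c = 1.
Discriminant D = b^2 - 4ac = (-0.834)^2 - 4*(-0.119)*1 = 0.695556 - (-0.476) = 1.171556.
D >= 0, so the roots are real: z = (-b +/- sqrt(D)) / (2a) = (0.834 +/- 1.082384) / (-0.238).
  z_1 = (0.834 + 1.082384) / (-0.238) = -8.052,   |z_1| = 8.052.
  z_2 = (0.834 - 1.082384) / (-0.238) = 1.0436,   |z_2| = 1.0436.
Moduli of all roots: 8.0520, 1.0436.
All moduli strictly greater than 1? Yes.
Verdict: Stationary.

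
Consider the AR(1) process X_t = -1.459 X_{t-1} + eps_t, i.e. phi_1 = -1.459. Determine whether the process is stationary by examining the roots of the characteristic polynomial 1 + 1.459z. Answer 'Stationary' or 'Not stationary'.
\text{Not stationary}

The AR(p) characteristic polynomial is P(z) = 1 + 1.459z.
Stationarity requires all roots to lie outside the unit circle, i.e. |z| > 1 for every root.
This is linear in z: 1 + (1.459) z = 0  =>  z = -1/(1.459) = -0.685401,  |z| = 0.685401.
Moduli of all roots: 0.6854.
All moduli strictly greater than 1? No.
Verdict: Not stationary.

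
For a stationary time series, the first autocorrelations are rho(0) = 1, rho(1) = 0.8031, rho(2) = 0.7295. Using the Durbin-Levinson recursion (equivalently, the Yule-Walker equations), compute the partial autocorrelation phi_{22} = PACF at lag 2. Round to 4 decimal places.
\phi_{22} = 0.2381

The PACF at lag k is phi_{kk}, the last component of the solution
to the Yule-Walker system G_k phi = r_k where
  (G_k)_{ij} = rho(|i - j|), (r_k)_i = rho(i), i,j = 1..k.
Equivalently, Durbin-Levinson gives phi_{kk} iteratively:
  phi_{11} = rho(1)
  phi_{kk} = [rho(k) - sum_{j=1..k-1} phi_{k-1,j} rho(k-j)]
            / [1 - sum_{j=1..k-1} phi_{k-1,j} rho(j)],
  phi_{k,j} = phi_{k-1,j} - phi_{kk} phi_{k-1,k-j},  j = 1..k-1.
Step k = 1:
  phi_11 = rho(1) = 0.8031.
Step k = 2:
  phi_22 = [rho(2) - phi_11 rho(1)] / [1 - phi_11 rho(1)] = [0.7295 - (0.8031)(0.8031)] / [1 - (0.8031)(0.8031)]
         = 0.08453039 / 0.35503039 = 0.2381.
Therefore phi_{22} = 0.2381.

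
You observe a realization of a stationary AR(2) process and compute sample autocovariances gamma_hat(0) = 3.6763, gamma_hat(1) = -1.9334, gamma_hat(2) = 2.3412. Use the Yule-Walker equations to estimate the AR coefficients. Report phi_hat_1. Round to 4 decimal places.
\hat\phi_{1} = -0.2640

The Yule-Walker equations for an AR(p) process read, in matrix form,
  Gamma_p phi = r_p,   with   (Gamma_p)_{ij} = gamma(|i - j|),
                       (r_p)_i = gamma(i),   i,j = 1..p.
Substitute the sample gammas (Toeplitz matrix and right-hand side of size 2):
  Gamma_p = [[3.6763, -1.9334], [-1.9334, 3.6763]]
  r_p     = [-1.9334, 2.3412]
Written out:
  3.6763 phi_1 - 1.9334 phi_2 = -1.9334
  -1.9334 phi_1 + 3.6763 phi_2 = 2.3412
Solve by Cramer's rule:
  det = gamma(0)^2 - gamma(1)^2 = (3.6763)^2 - (-1.9334)^2 = 13.51518169 - 3.73803556 = 9.77714613
  phi_hat_1 = [gamma(1) gamma(0) - gamma(1) gamma(2)] / det = [(-1.9334)(3.6763) - (-1.9334)(2.3412)] / 9.77714613 = -2.58128234 / 9.77714613 = -0.264
  phi_hat_2 = [gamma(0) gamma(2) - gamma(1)^2] / det = [(3.6763)(2.3412) - (-1.9334)^2] / 9.77714613 = 4.868918 / 9.77714613 = 0.498
So phi_hat = [-0.2640, 0.4980].
Therefore phi_hat_1 = -0.2640.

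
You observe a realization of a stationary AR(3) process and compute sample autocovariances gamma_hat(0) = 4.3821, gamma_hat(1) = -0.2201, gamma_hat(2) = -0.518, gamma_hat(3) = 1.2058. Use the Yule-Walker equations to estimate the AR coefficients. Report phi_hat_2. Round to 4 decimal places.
\hat\phi_{2} = -0.1060

The Yule-Walker equations for an AR(p) process read, in matrix form,
  Gamma_p phi = r_p,   with   (Gamma_p)_{ij} = gamma(|i - j|),
                       (r_p)_i = gamma(i),   i,j = 1..p.
Substitute the sample gammas (Toeplitz matrix and right-hand side of size 3):
  Gamma_p = [[4.3821, -0.2201, -0.518], [-0.2201, 4.3821, -0.2201], [-0.518, -0.2201, 4.3821]]
  r_p     = [-0.2201, -0.518, 1.2058]
Written out (R1..R3):
  (R1) 4.3821 phi_1 - 0.2201 phi_2 - 0.518 phi_3 = -0.2201
  (R2) -0.2201 phi_1 + 4.3821 phi_2 - 0.2201 phi_3 = -0.518
  (R3) -0.518 phi_1 - 0.2201 phi_2 + 4.3821 phi_3 = 1.2058
Gaussian elimination:
  R2 <- R2 - (-0.2201/4.3821) R1 = R2 - (-0.050227) R1:  4.371045 phi_2 - 0.246118 phi_3 = -0.529055
  R3 <- R3 - (-0.518/4.3821) R1 = R3 - (-0.118208) R1:  -0.246118 phi_2 + 4.320868 phi_3 = 1.179782
  R3 <- R3 - (-0.246118/4.371045) R2 = R3 - (-0.056306) R2:  4.30701 phi_3 = 1.149993
Back-substitution:
  phi_hat_3 = 1.149993 / 4.30701 = 0.267005
  phi_hat_2 = (-0.529055 - (-0.246118)(0.267005)) / 4.371045 = -0.106002
  phi_hat_1 = (-0.2201 - (-0.2201)(-0.106002) - (-0.518)(0.267005)) / 4.3821 = -0.023989
So phi_hat = [-0.0240, -0.1060, 0.2670].
Therefore phi_hat_2 = -0.1060.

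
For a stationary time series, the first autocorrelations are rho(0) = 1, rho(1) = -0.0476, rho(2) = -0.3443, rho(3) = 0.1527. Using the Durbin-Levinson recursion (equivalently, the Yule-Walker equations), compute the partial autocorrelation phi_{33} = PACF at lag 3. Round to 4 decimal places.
\phi_{33} = 0.1300

The PACF at lag k is phi_{kk}, the last component of the solution
to the Yule-Walker system G_k phi = r_k where
  (G_k)_{ij} = rho(|i - j|), (r_k)_i = rho(i), i,j = 1..k.
Equivalently, Durbin-Levinson gives phi_{kk} iteratively:
  phi_{11} = rho(1)
  phi_{kk} = [rho(k) - sum_{j=1..k-1} phi_{k-1,j} rho(k-j)]
            / [1 - sum_{j=1..k-1} phi_{k-1,j} rho(j)],
  phi_{k,j} = phi_{k-1,j} - phi_{kk} phi_{k-1,k-j},  j = 1..k-1.
Step k = 1:
  phi_11 = rho(1) = -0.0476.
Step k = 2:
  phi_22 = [rho(2) - phi_11 rho(1)] / [1 - phi_11 rho(1)] = [-0.3443 - (-0.0476)(-0.0476)] / [1 - (-0.0476)(-0.0476)]
         = -0.34656576 / 0.99773424 = -0.347353.
  Update: phi_21 = phi_11 - phi_22 phi_11 = -0.0476 - (-0.347353)(-0.0476) = -0.064134.
Step k = 3:
  phi_33 = [rho(3) - phi_21 rho(2) - phi_22 rho(1)] / [1 - phi_21 rho(1) - phi_22 rho(2)]
    numerator   = 0.1527 - (-0.064134)(-0.3443) - (-0.347353)(-0.0476) = 0.11408467
    denominator = 1 - (-0.064134)(-0.0476) - (-0.347353)(-0.3443) = 0.87735366
  phi_33 = 0.11408467 / 0.87735366 = 0.13.
Therefore phi_{33} = 0.1300.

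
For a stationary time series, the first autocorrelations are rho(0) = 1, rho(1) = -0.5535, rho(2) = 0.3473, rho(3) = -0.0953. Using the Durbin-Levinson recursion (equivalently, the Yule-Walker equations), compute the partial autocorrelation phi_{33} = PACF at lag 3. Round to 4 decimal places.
\phi_{33} = 0.1711

The PACF at lag k is phi_{kk}, the last component of the solution
to the Yule-Walker system G_k phi = r_k where
  (G_k)_{ij} = rho(|i - j|), (r_k)_i = rho(i), i,j = 1..k.
Equivalently, Durbin-Levinson gives phi_{kk} iteratively:
  phi_{11} = rho(1)
  phi_{kk} = [rho(k) - sum_{j=1..k-1} phi_{k-1,j} rho(k-j)]
            / [1 - sum_{j=1..k-1} phi_{k-1,j} rho(j)],
  phi_{k,j} = phi_{k-1,j} - phi_{kk} phi_{k-1,k-j},  j = 1..k-1.
Step k = 1:
  phi_11 = rho(1) = -0.5535.
Step k = 2:
  phi_22 = [rho(2) - phi_11 rho(1)] / [1 - phi_11 rho(1)] = [0.3473 - (-0.5535)(-0.5535)] / [1 - (-0.5535)(-0.5535)]
         = 0.04093775 / 0.69363775 = 0.059019.
  Update: phi_21 = phi_11 - phi_22 phi_11 = -0.5535 - (0.059019)(-0.5535) = -0.520833.
Step k = 3:
  phi_33 = [rho(3) - phi_21 rho(2) - phi_22 rho(1)] / [1 - phi_21 rho(1) - phi_22 rho(2)]
    numerator   = -0.0953 - (-0.520833)(0.3473) - (0.059019)(-0.5535) = 0.11825228
    denominator = 1 - (-0.520833)(-0.5535) - (0.059019)(0.3473) = 0.69122165
  phi_33 = 0.11825228 / 0.69122165 = 0.1711.
Therefore phi_{33} = 0.1711.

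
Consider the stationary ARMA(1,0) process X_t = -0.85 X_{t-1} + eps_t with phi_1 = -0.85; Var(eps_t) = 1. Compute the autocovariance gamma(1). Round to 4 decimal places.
\gamma(1) = -3.0631

Multiply the model equation by X_{t-k} and take expectations. With theta_0 = psi_0 = 1 and psi_j the MA(infinity) weights, this gives
  gamma(k) - sum_i phi_i gamma(k-i) = c_k,
  c_k = sigma^2 * sum_{j=k..q} theta_j psi_{j-k}   (c_k = 0 for k > q),
using gamma(-m) = gamma(m).
Pure AR (q = 0): c_0 = sigma^2 = 1, c_k = 0 for k >= 1.
Equations for k = 0 and k = 1 (AR order 1):
  gamma(0) = phi_1 gamma(1) + c_0
  gamma(1) = phi_1 gamma(0) + c_1
Substituting the second into the first: gamma(0) (1 - phi_1^2) = c_0 + phi_1 c_1, so
  gamma(0) = c_0 / (1 - phi_1^2) = 1 / (1 - (-0.85)^2) = 1 / 0.2775 = 3.603604.
  gamma(1) = phi_1 gamma(0) = (-0.85)(3.603604) = -3.063063.
Therefore gamma(1) = -3.0631 (to 4 decimal places).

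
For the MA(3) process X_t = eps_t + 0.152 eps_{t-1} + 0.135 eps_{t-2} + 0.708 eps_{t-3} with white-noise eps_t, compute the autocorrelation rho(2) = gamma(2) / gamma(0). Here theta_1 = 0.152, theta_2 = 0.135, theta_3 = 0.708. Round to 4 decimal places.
\rho(2) = 0.1573

For an MA(q) process with theta_0 = 1, the autocovariance is
  gamma(k) = sigma^2 * sum_{i=0..q-k} theta_i * theta_{i+k},
and rho(k) = gamma(k) / gamma(0). Sigma^2 cancels.
  numerator   = (1)*(0.135) + (0.152)*(0.708) = 0.242616.
  denominator = (1)^2 + (0.152)^2 + (0.135)^2 + (0.708)^2 = 1.542593.
  rho(2) = 0.242616 / 1.542593 = 0.1573.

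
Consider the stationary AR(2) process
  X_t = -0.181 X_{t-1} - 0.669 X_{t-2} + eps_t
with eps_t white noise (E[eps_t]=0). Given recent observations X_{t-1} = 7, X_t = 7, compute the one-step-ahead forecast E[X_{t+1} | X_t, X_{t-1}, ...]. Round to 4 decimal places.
E[X_{t+1} \mid \mathcal F_t] = -5.9500

For an AR(p) model X_t = c + sum_i phi_i X_{t-i} + eps_t, the
one-step-ahead conditional mean is
  E[X_{t+1} | X_t, ...] = c + sum_i phi_i X_{t+1-i}.
Substitute known values:
  E[X_{t+1} | ...] = (-0.181) * (7) + (-0.669) * (7)
                   = -5.9500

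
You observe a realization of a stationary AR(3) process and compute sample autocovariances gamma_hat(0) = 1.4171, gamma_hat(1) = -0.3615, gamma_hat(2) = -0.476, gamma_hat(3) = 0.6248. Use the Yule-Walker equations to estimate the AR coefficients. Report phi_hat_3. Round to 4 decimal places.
\hat\phi_{3} = 0.2740

The Yule-Walker equations for an AR(p) process read, in matrix form,
  Gamma_p phi = r_p,   with   (Gamma_p)_{ij} = gamma(|i - j|),
                       (r_p)_i = gamma(i),   i,j = 1..p.
Substitute the sample gammas (Toeplitz matrix and right-hand side of size 3):
  Gamma_p = [[1.4171, -0.3615, -0.476], [-0.3615, 1.4171, -0.3615], [-0.476, -0.3615, 1.4171]]
  r_p     = [-0.3615, -0.476, 0.6248]
Written out (R1..R3):
  (R1) 1.4171 phi_1 - 0.3615 phi_2 - 0.476 phi_3 = -0.3615
  (R2) -0.3615 phi_1 + 1.4171 phi_2 - 0.3615 phi_3 = -0.476
  (R3) -0.476 phi_1 - 0.3615 phi_2 + 1.4171 phi_3 = 0.6248
Gaussian elimination:
  R2 <- R2 - (-0.3615/1.4171) R1 = R2 - (-0.255098) R1:  1.324882 phi_2 - 0.482927 phi_3 = -0.568218
  R3 <- R3 - (-0.476/1.4171) R1 = R3 - (-0.335897) R1:  -0.482927 phi_2 + 1.257213 phi_3 = 0.503373
  R3 <- R3 - (-0.482927/1.324882) R2 = R3 - (-0.364506) R2:  1.081183 phi_3 = 0.296254
Back-substitution:
  phi_hat_3 = 0.296254 / 1.081183 = 0.274009
  phi_hat_2 = (-0.568218 - (-0.482927)(0.274009)) / 1.324882 = -0.329004
  phi_hat_1 = (-0.3615 - (-0.3615)(-0.329004) - (-0.476)(0.274009)) / 1.4171 = -0.246988
So phi_hat = [-0.2470, -0.3290, 0.2740].
Therefore phi_hat_3 = 0.2740.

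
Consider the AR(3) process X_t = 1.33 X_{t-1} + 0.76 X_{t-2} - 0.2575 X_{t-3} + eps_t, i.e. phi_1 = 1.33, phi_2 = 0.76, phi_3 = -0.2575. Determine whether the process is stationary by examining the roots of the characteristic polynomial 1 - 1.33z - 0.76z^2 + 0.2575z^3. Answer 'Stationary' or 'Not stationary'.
\text{Not stationary}

The AR(p) characteristic polynomial is P(z) = 1 - 1.33z - 0.76z^2 + 0.2575z^3.
Stationarity requires all roots to lie outside the unit circle, i.e. |z| > 1 for every root.
Degree 3: look for a simple real root z0 first, then factor out (1 - z/z0) and solve the remaining quadratic.
Testing z0 = 4: P(4) = 1 + (-1.33)(4) + (-0.76)(4)^2 + (0.2575)(4)^3
  = 1 + (-5.32) + (-12.16) + (16.48) = 0.  So z_0 = 4 is a root, |z_0| = 4.
Divide out the factor (1 - 0.25 z) = (1 - z/z0) (since 1/z0 = 0.25):
  P(z) = (1 - 0.25 z)(1 + (-1.08) z + (-1.03) z^2)
  [check: z-coef -1.08 - (0.25) = -1.33; z^2-coef -1.03 - (0.25)(-1.08) = -0.76; z^3-coef -(0.25)(-1.03) = 0.2575.]
Remaining roots from the quadratic factor 1 + (-1.08) z + (-1.03) z^2:
  Set 1 + (-1.08) z + (-1.03) z^2 = 0, i.e. a z^2 + b z + c = 0 with a = -1.03, b = -1.08, c = 1.
  Discriminant D = b^2 - 4ac = (-1.08)^2 - 4*(-1.03)*1 = 1.1664 - (-4.12) = 5.2864.
  D >= 0, so the roots are real: z = (-b +/- sqrt(D)) / (2a) = (1.08 +/- 2.299217) / (-2.06).
    z_1 = (1.08 + 2.299217) / (-2.06) = -1.6404,   |z_1| = 1.6404.
    z_2 = (1.08 - 2.299217) / (-2.06) = 0.5919,   |z_2| = 0.5919.
Moduli of all roots: 4.0000, 1.6404, 0.5919.
All moduli strictly greater than 1? No.
Verdict: Not stationary.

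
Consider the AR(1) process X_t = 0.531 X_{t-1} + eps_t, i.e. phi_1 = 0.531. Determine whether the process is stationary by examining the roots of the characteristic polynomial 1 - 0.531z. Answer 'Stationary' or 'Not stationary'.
\text{Stationary}

The AR(p) characteristic polynomial is P(z) = 1 - 0.531z.
Stationarity requires all roots to lie outside the unit circle, i.e. |z| > 1 for every root.
This is linear in z: 1 + (-0.531) z = 0  =>  z = -1/(-0.531) = 1.883239,  |z| = 1.883239.
Moduli of all roots: 1.8832.
All moduli strictly greater than 1? Yes.
Verdict: Stationary.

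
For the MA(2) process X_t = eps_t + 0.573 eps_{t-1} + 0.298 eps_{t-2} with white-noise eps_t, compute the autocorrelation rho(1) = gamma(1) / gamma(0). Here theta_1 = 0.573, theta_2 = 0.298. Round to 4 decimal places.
\rho(1) = 0.5248

For an MA(q) process with theta_0 = 1, the autocovariance is
  gamma(k) = sigma^2 * sum_{i=0..q-k} theta_i * theta_{i+k},
and rho(k) = gamma(k) / gamma(0). Sigma^2 cancels.
  numerator   = (1)*(0.573) + (0.573)*(0.298) = 0.743754.
  denominator = (1)^2 + (0.573)^2 + (0.298)^2 = 1.417133.
  rho(1) = 0.743754 / 1.417133 = 0.5248.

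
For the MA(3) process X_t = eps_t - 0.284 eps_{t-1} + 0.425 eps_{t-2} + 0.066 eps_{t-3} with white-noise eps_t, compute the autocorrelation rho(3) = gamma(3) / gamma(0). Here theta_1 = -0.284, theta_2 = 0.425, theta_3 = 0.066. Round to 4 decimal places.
\rho(3) = 0.0521

For an MA(q) process with theta_0 = 1, the autocovariance is
  gamma(k) = sigma^2 * sum_{i=0..q-k} theta_i * theta_{i+k},
and rho(k) = gamma(k) / gamma(0). Sigma^2 cancels.
  numerator   = (1)*(0.066) = 0.066.
  denominator = (1)^2 + (-0.284)^2 + (0.425)^2 + (0.066)^2 = 1.265637.
  rho(3) = 0.066 / 1.265637 = 0.0521.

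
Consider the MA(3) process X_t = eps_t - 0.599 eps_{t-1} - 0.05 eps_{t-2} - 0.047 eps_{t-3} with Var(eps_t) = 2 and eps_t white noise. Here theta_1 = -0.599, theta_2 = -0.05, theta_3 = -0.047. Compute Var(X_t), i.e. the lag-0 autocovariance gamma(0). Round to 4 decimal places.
\gamma(0) = 2.7270

For an MA(q) process X_t = eps_t + sum_i theta_i eps_{t-i} with
Var(eps_t) = sigma^2, the variance is
  gamma(0) = sigma^2 * (1 + sum_i theta_i^2).
  sum_i theta_i^2 = (-0.599)^2 + (-0.05)^2 + (-0.047)^2 = 0.358801 + 0.0025 + 0.002209 = 0.36351.
  gamma(0) = 2 * (1 + 0.36351) = 2 * 1.36351 = 2.72702, which rounds to 2.7270.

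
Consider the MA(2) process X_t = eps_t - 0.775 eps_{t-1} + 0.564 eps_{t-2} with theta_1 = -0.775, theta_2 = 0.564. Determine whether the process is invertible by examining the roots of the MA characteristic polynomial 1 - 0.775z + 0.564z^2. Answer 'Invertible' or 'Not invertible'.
\text{Invertible}

The MA(q) characteristic polynomial is P(z) = 1 - 0.775z + 0.564z^2.
Invertibility requires all roots to lie outside the unit circle, i.e. |z| > 1 for every root.
Set 1 + (-0.775) z + (0.564) z^2 = 0, i.e. a z^2 + b z + c = 0 with a = 0.564, b = -0.775, c = 1.
Discriminant D = b^2 - 4ac = (-0.775)^2 - 4*(0.564)*1 = 0.600625 - (2.256) = -1.655375.
D < 0, so the roots are the complex-conjugate pair z = (-b +/- i sqrt(-D)) / (2a) = 0.6871 +/- 1.1406i.
For a conjugate pair |z|^2 = z * conj(z) = (product of roots) = c/a = 1/(0.564) = 1.77305, so |z| = sqrt(1.77305) = 1.3316 for both roots.
Moduli of all roots: 1.3316, 1.3316.
All moduli strictly greater than 1? Yes.
Verdict: Invertible.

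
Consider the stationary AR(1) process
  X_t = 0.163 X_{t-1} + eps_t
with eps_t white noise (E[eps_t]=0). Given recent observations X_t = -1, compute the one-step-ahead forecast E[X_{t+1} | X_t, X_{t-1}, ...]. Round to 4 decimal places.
E[X_{t+1} \mid \mathcal F_t] = -0.1630

For an AR(p) model X_t = c + sum_i phi_i X_{t-i} + eps_t, the
one-step-ahead conditional mean is
  E[X_{t+1} | X_t, ...] = c + sum_i phi_i X_{t+1-i}.
Substitute known values:
  E[X_{t+1} | ...] = (0.163) * (-1)
                   = -0.1630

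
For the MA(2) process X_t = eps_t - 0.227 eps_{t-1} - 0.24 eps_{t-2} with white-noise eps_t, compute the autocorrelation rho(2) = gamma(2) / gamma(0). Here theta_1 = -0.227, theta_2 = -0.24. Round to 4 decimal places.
\rho(2) = -0.2164

For an MA(q) process with theta_0 = 1, the autocovariance is
  gamma(k) = sigma^2 * sum_{i=0..q-k} theta_i * theta_{i+k},
and rho(k) = gamma(k) / gamma(0). Sigma^2 cancels.
  numerator   = (1)*(-0.24) = -0.24.
  denominator = (1)^2 + (-0.227)^2 + (-0.24)^2 = 1.109129.
  rho(2) = -0.24 / 1.109129 = -0.2164.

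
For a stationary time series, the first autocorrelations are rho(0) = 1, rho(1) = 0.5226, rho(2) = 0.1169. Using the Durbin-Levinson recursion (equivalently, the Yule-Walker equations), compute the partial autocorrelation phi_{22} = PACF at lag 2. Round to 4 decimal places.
\phi_{22} = -0.2149

The PACF at lag k is phi_{kk}, the last component of the solution
to the Yule-Walker system G_k phi = r_k where
  (G_k)_{ij} = rho(|i - j|), (r_k)_i = rho(i), i,j = 1..k.
Equivalently, Durbin-Levinson gives phi_{kk} iteratively:
  phi_{11} = rho(1)
  phi_{kk} = [rho(k) - sum_{j=1..k-1} phi_{k-1,j} rho(k-j)]
            / [1 - sum_{j=1..k-1} phi_{k-1,j} rho(j)],
  phi_{k,j} = phi_{k-1,j} - phi_{kk} phi_{k-1,k-j},  j = 1..k-1.
Step k = 1:
  phi_11 = rho(1) = 0.5226.
Step k = 2:
  phi_22 = [rho(2) - phi_11 rho(1)] / [1 - phi_11 rho(1)] = [0.1169 - (0.5226)(0.5226)] / [1 - (0.5226)(0.5226)]
         = -0.15621076 / 0.72688924 = -0.2149.
Therefore phi_{22} = -0.2149.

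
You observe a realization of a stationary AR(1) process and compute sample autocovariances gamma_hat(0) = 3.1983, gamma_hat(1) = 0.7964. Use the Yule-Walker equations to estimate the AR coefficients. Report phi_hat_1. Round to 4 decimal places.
\hat\phi_{1} = 0.2490

The Yule-Walker equations for an AR(p) process read, in matrix form,
  Gamma_p phi = r_p,   with   (Gamma_p)_{ij} = gamma(|i - j|),
                       (r_p)_i = gamma(i),   i,j = 1..p.
Substitute the sample gammas (Toeplitz matrix and right-hand side of size 1):
  Gamma_p = [[3.1983]]
  r_p     = [0.7964]
With p = 1 this is the single equation gamma(0) phi_1 = gamma(1):
  phi_hat_1 = gamma(1) / gamma(0) = 0.7964 / 3.1983 = 0.2490.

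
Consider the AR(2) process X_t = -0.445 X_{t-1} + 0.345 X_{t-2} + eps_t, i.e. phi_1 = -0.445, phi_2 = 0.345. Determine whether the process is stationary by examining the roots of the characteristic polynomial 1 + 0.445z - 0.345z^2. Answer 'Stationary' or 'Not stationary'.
\text{Stationary}

The AR(p) characteristic polynomial is P(z) = 1 + 0.445z - 0.345z^2.
Stationarity requires all roots to lie outside the unit circle, i.e. |z| > 1 for every root.
Set 1 + (0.445) z + (-0.345) z^2 = 0, i.e. a z^2 + b z + c = 0 with a = -0.345, b = 0.445, c = 1.
Discriminant D = b^2 - 4ac = (0.445)^2 - 4*(-0.345)*1 = 0.198025 - (-1.38) = 1.578025.
D >= 0, so the roots are real: z = (-b +/- sqrt(D)) / (2a) = (-0.445 +/- 1.256195) / (-0.69).
  z_1 = (-0.445 + 1.256195) / (-0.69) = -1.1756,   |z_1| = 1.1756.
  z_2 = (-0.445 - 1.256195) / (-0.69) = 2.4655,   |z_2| = 2.4655.
Moduli of all roots: 1.1756, 2.4655.
All moduli strictly greater than 1? Yes.
Verdict: Stationary.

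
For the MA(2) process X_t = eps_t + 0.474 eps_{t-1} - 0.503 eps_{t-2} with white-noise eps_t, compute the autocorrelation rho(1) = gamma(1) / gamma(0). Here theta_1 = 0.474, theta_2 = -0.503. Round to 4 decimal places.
\rho(1) = 0.1594

For an MA(q) process with theta_0 = 1, the autocovariance is
  gamma(k) = sigma^2 * sum_{i=0..q-k} theta_i * theta_{i+k},
and rho(k) = gamma(k) / gamma(0). Sigma^2 cancels.
  numerator   = (1)*(0.474) + (0.474)*(-0.503) = 0.235578.
  denominator = (1)^2 + (0.474)^2 + (-0.503)^2 = 1.477685.
  rho(1) = 0.235578 / 1.477685 = 0.1594.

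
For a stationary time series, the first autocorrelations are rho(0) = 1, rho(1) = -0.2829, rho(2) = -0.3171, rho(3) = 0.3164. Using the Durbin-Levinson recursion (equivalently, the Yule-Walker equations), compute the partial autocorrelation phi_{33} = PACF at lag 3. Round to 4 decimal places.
\phi_{33} = 0.0880

The PACF at lag k is phi_{kk}, the last component of the solution
to the Yule-Walker system G_k phi = r_k where
  (G_k)_{ij} = rho(|i - j|), (r_k)_i = rho(i), i,j = 1..k.
Equivalently, Durbin-Levinson gives phi_{kk} iteratively:
  phi_{11} = rho(1)
  phi_{kk} = [rho(k) - sum_{j=1..k-1} phi_{k-1,j} rho(k-j)]
            / [1 - sum_{j=1..k-1} phi_{k-1,j} rho(j)],
  phi_{k,j} = phi_{k-1,j} - phi_{kk} phi_{k-1,k-j},  j = 1..k-1.
Step k = 1:
  phi_11 = rho(1) = -0.2829.
Step k = 2:
  phi_22 = [rho(2) - phi_11 rho(1)] / [1 - phi_11 rho(1)] = [-0.3171 - (-0.2829)(-0.2829)] / [1 - (-0.2829)(-0.2829)]
         = -0.39713241 / 0.91996759 = -0.431681.
  Update: phi_21 = phi_11 - phi_22 phi_11 = -0.2829 - (-0.431681)(-0.2829) = -0.405023.
Step k = 3:
  phi_33 = [rho(3) - phi_21 rho(2) - phi_22 rho(1)] / [1 - phi_21 rho(1) - phi_22 rho(2)]
    numerator   = 0.3164 - (-0.405023)(-0.3171) - (-0.431681)(-0.2829) = 0.06584484
    denominator = 1 - (-0.405023)(-0.2829) - (-0.431681)(-0.3171) = 0.74853313
  phi_33 = 0.06584484 / 0.74853313 = 0.088.
Therefore phi_{33} = 0.0880.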